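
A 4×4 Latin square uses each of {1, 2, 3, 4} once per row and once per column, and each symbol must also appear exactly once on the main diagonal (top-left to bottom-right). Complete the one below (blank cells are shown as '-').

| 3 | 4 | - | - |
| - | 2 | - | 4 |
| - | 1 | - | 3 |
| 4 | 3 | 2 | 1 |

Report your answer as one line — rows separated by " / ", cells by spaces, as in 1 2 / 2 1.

3 4 1 2 / 1 2 3 4 / 2 1 4 3 / 4 3 2 1

(r1,c3) = 1
(r1,c4) = 2
(r2,c1) = 1
(r2,c3) = 3
(r3,c1) = 2
(r3,c3) = 4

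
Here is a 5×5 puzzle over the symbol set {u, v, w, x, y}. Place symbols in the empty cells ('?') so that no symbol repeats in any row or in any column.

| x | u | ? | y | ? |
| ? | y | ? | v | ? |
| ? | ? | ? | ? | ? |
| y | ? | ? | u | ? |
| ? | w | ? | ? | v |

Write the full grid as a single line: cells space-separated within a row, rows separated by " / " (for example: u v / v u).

x u v y w / w y x v u / v x u w y / y v w u x / u w y x v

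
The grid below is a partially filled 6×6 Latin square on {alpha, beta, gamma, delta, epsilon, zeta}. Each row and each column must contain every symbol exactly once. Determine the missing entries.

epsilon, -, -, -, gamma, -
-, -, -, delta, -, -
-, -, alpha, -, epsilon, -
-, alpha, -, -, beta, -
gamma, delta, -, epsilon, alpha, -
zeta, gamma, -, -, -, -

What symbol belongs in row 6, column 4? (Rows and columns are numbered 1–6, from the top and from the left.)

beta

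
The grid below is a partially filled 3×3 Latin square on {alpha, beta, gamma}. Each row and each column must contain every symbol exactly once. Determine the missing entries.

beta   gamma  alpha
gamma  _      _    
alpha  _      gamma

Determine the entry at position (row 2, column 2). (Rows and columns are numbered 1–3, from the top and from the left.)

alpha

(r2,c3) = beta
(r3,c2) = beta
(r2,c2) = alpha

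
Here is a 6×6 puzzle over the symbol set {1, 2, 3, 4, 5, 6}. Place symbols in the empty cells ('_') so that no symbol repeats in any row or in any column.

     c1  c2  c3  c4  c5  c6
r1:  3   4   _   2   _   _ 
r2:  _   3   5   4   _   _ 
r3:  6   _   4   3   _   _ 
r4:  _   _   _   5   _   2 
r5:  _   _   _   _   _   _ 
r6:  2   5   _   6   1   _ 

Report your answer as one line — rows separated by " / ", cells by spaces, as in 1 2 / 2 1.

3 4 1 2 6 5 / 1 3 5 4 2 6 / 6 2 4 3 5 1 / 4 1 6 5 3 2 / 5 6 2 1 4 3 / 2 5 3 6 1 4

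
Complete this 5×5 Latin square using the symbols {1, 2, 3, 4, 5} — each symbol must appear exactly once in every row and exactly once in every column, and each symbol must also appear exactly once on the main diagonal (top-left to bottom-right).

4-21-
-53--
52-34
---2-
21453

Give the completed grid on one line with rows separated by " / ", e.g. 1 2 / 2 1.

(r1,c2) = 3
(r1,c5) = 5
(r2,c1) = 1
(r2,c4) = 4
(r2,c5) = 2
(r3,c3) = 1
(r4,c1) = 3
(r4,c2) = 4
(r4,c3) = 5
(r4,c5) = 1

4 3 2 1 5 / 1 5 3 4 2 / 5 2 1 3 4 / 3 4 5 2 1 / 2 1 4 5 3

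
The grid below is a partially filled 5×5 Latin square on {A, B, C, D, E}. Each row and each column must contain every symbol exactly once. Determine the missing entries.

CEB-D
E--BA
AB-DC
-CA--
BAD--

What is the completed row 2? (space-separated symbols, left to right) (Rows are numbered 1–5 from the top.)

E D C B A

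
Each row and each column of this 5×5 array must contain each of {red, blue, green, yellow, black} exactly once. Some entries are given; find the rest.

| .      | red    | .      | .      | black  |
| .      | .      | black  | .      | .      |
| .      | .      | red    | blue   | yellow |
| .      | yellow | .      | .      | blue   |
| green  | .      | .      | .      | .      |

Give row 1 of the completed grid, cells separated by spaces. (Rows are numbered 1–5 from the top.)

blue red yellow green black

row 3 has {red,blue,yellow}; column 1 has {green} — only black is left for (r3,c1).
row 3 has {red,blue,yellow,black}; column 2 has {red,yellow} — only green is left for (r3,c2).
row 4 has {blue,yellow}; column 1 has {green,black} — only red is left for (r4,c1).
row 4 has {red,blue,yellow}; column 3 has {red,black} — only green is left for (r4,c3).
row 4 has {red,blue,green,yellow}; column 4 has {blue} — only black is left for (r4,c4).
row 5 has {green}; column 5 has {blue,yellow,black} — only red is left for (r5,c5).
row 2 has {black}; column 2 has {red,green,yellow} — only blue is left for (r2,c2).
row 2 has {blue,black}; column 5 has {red,blue,yellow,black} — only green is left for (r2,c5).
row 5 has {red,green}; column 2 has {red,blue,green,yellow} — only black is left for (r5,c2).
row 5 has {red,green,black}; column 4 has {blue,black} — only yellow is left for (r5,c4).
row 1 has {red,black}; column 4 has {blue,yellow,black} — only green is left for (r1,c4).
row 2 has {blue,green,black}; column 1 has {red,green,black} — only yellow is left for (r2,c1).
row 2 has {blue,green,yellow,black}; column 4 has {blue,green,yellow,black} — only red is left for (r2,c4).
row 5 has {red,green,yellow,black}; column 3 has {red,green,black} — only blue is left for (r5,c3).
row 1 has {red,green,black}; column 1 has {red,green,yellow,black} — only blue is left for (r1,c1).
row 1 has {red,blue,green,black}; column 3 has {red,blue,green,black} — only yellow is left for (r1,c3).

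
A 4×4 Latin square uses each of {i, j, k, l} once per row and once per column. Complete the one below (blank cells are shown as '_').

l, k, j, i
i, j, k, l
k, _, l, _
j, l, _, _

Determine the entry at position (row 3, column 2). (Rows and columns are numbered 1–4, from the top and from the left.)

i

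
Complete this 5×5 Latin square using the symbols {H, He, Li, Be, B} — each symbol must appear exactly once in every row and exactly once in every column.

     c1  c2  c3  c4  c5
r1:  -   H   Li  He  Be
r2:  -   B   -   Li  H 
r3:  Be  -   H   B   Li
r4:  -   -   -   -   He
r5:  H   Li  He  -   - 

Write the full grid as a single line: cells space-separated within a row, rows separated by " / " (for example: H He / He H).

B H Li He Be / He B Be Li H / Be He H B Li / Li Be B H He / H Li He Be B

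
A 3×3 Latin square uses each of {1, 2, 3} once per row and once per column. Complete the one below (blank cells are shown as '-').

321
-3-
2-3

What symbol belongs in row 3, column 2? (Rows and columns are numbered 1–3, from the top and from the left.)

1

(r2,c1) = 1
(r2,c3) = 2
(r3,c2) = 1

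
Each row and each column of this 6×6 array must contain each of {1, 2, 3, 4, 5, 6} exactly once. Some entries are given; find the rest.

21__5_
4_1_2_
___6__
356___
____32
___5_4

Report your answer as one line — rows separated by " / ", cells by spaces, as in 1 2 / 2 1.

2 1 3 4 5 6 / 4 6 1 3 2 5 / 5 2 4 6 1 3 / 3 5 6 2 4 1 / 6 4 5 1 3 2 / 1 3 2 5 6 4

row 2 has {1,2,4}; column 4 has {5,6} — only 3 is left for (r2,c4).
row 4 has {3,5,6}; column 6 has {2,4} — only 1 is left for (r4,c6).
row 1 has {1,2,5}; column 4 has {3,5,6} — only 4 is left for (r1,c4).
row 2 has {1,2,3,4}; column 2 has {1,5} — only 6 is left for (r2,c2).
row 2 has {1,2,3,4,6}; column 6 has {1,2,4} — only 5 is left for (r2,c6).
row 3 has {6}; column 6 has {1,2,4,5} — only 3 is left for (r3,c6).
row 4 has {1,3,5,6}; column 4 has {3,4,5,6} — only 2 is left for (r4,c4).
row 4 has {1,2,3,5,6}; column 5 has {2,3,5} — only 4 is left for (r4,c5).
row 5 has {2,3}; column 2 has {1,5,6} — only 4 is left for (r5,c2).
row 5 has {2,3,4}; column 3 has {1,6} — only 5 is left for (r5,c3).
row 5 has {2,3,4,5}; column 4 has {2,3,4,5,6} — only 1 is left for (r5,c4).
row 1 has {1,2,4,5}; column 3 has {1,5,6} — only 3 is left for (r1,c3).
row 1 has {1,2,3,4,5}; column 6 has {1,2,3,4,5} — only 6 is left for (r1,c6).
row 3 has {3,6}; column 2 has {1,4,5,6} — only 2 is left for (r3,c2).
row 3 has {2,3,6}; column 3 has {1,3,5,6} — only 4 is left for (r3,c3).
row 3 has {2,3,4,6}; column 5 has {2,3,4,5} — only 1 is left for (r3,c5).
row 5 has {1,2,3,4,5}; column 1 has {2,3,4} — only 6 is left for (r5,c1).
row 6 has {4,5}; column 1 has {2,3,4,6} — only 1 is left for (r6,c1).
row 6 has {1,4,5}; column 2 has {1,2,4,5,6} — only 3 is left for (r6,c2).
row 6 has {1,3,4,5}; column 3 has {1,3,4,5,6} — only 2 is left for (r6,c3).
row 6 has {1,2,3,4,5}; column 5 has {1,2,3,4,5} — only 6 is left for (r6,c5).
row 3 has {1,2,3,4,6}; column 1 has {1,2,3,4,6} — only 5 is left for (r3,c1).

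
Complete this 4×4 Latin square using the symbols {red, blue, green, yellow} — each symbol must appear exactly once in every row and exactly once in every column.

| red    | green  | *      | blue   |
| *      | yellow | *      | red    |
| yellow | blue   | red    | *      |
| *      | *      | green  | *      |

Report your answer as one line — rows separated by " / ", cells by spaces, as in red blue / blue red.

At row 1, column 3: row 1 has {red,blue,green}; column 3 has {red,green}; that leaves yellow.
At row 2, column 3: row 2 has {red,yellow}; column 3 has {red,green,yellow}; that leaves blue.
At row 3, column 4: row 3 has {red,blue,yellow}; column 4 has {red,blue}; that leaves green.
At row 4, column 1: row 4 has {green}; column 1 has {red,yellow}; that leaves blue.
At row 4, column 2: row 4 has {blue,green}; column 2 has {blue,green,yellow}; that leaves red.
At row 4, column 4: row 4 has {red,blue,green}; column 4 has {red,blue,green}; that leaves yellow.
At row 2, column 1: row 2 has {red,blue,yellow}; column 1 has {red,blue,yellow}; that leaves green.

red green yellow blue / green yellow blue red / yellow blue red green / blue red green yellow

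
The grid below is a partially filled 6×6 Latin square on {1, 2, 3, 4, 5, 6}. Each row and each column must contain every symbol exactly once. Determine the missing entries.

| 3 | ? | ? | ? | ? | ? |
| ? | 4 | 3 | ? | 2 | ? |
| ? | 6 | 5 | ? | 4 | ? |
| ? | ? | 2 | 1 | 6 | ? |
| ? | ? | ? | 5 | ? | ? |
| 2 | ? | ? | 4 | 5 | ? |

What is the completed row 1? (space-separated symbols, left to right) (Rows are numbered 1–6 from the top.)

3 5 4 2 1 6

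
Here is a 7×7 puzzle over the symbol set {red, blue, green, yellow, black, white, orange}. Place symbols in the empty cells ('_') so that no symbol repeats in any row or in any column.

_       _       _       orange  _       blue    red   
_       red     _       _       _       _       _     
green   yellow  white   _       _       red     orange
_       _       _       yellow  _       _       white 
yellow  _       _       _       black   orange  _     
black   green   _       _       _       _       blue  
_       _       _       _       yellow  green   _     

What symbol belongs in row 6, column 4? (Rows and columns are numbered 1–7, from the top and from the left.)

Cell (r1,c1): row 1 has {red,blue,orange}; column 1 has {green,yellow,black} → white.
Cell (r1,c2): row 1 has {red,blue,white,orange}; column 2 has {red,green,yellow} → black.
Cell (r1,c5): row 1 has {red,blue,black,white,orange}; column 5 has {yellow,black} → green.
Cell (r3,c5): row 3 has {red,green,yellow,white,orange}; column 5 has {green,yellow,black} → blue.
Cell (r4,c6): row 4 has {yellow,white}; column 6 has {red,blue,green,orange} → black.
Cell (r5,c7): row 5 has {yellow,black,orange}; column 7 has {red,blue,white,orange} → green.
Cell (r7,c7): row 7 has {green,yellow}; column 7 has {red,blue,green,white,orange} → black.
Cell (r1,c3): row 1 has {red,blue,green,black,white,orange}; column 3 has {white} → yellow.
Cell (r2,c7): row 2 has {red}; column 7 has {red,blue,green,black,white,orange} → yellow.
Cell (r3,c4): row 3 has {red,blue,green,yellow,white,orange}; column 4 has {yellow,orange} → black.
Cell (r2,c6): row 2 has {red,yellow}; column 6 has {red,blue,green,black,orange} → white.
Cell (r6,c6): row 6 has {blue,green,black}; column 6 has {red,blue,green,black,white,orange} → yellow.
Cell (r2,c5): row 2 has {red,yellow,white}; column 5 has {blue,green,yellow,black} → orange.
Cell (r4,c5): row 4 has {yellow,black,white}; column 5 has {blue,green,yellow,black,orange} → red.
Cell (r6,c5): row 6 has {blue,green,yellow,black}; column 5 has {red,blue,green,yellow,black,orange} → white.
Cell (r2,c1): row 2 has {red,yellow,white,orange}; column 1 has {green,yellow,black,white} → blue.
Cell (r2,c4): row 2 has {red,blue,yellow,white,orange}; column 4 has {yellow,black,orange} → green.
Cell (r4,c1): row 4 has {red,yellow,black,white}; column 1 has {blue,green,yellow,black,white} → orange.
Cell (r4,c2): row 4 has {red,yellow,black,white,orange}; column 2 has {red,green,yellow,black} → blue.
Cell (r4,c3): row 4 has {red,blue,yellow,black,white,orange}; column 3 has {yellow,white} → green.
Cell (r5,c2): row 5 has {green,yellow,black,orange}; column 2 has {red,blue,green,yellow,black} → white.
Cell (r6,c4): row 6 has {blue,green,yellow,black,white}; column 4 has {green,yellow,black,orange} → red.

red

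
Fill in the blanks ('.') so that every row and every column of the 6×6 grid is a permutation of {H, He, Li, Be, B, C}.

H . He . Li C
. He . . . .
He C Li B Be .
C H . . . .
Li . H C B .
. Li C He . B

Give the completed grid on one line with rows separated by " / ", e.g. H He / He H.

row 1 has {H,He,Li,C}; column 4 has {He,B,C} — only Be is left for (r1,c4).
row 3 has {He,Li,Be,B,C}; column 6 has {B,C} — only H is left for (r3,c6).
row 4 has {H,C}; column 4 has {He,Be,B,C} — only Li is left for (r4,c4).
row 4 has {H,Li,C}; column 5 has {Li,Be,B} — only He is left for (r4,c5).
row 4 has {H,He,Li,C}; column 6 has {H,B,C} — only Be is left for (r4,c6).
row 5 has {H,Li,B,C}; column 2 has {H,He,Li,C} — only Be is left for (r5,c2).
row 5 has {H,Li,Be,B,C}; column 6 has {H,Be,B,C} — only He is left for (r5,c6).
row 6 has {He,Li,B,C}; column 1 has {H,He,Li,C} — only Be is left for (r6,c1).
row 6 has {He,Li,Be,B,C}; column 5 has {He,Li,Be,B} — only H is left for (r6,c5).
row 1 has {H,He,Li,Be,C}; column 2 has {H,He,Li,Be,C} — only B is left for (r1,c2).
row 2 has {He}; column 1 has {H,He,Li,Be,C} — only B is left for (r2,c1).
row 2 has {He,B}; column 3 has {H,He,Li,C} — only Be is left for (r2,c3).
row 2 has {He,Be,B}; column 4 has {He,Li,Be,B,C} — only H is left for (r2,c4).
row 2 has {H,He,Be,B}; column 5 has {H,He,Li,Be,B} — only C is left for (r2,c5).
row 2 has {H,He,Be,B,C}; column 6 has {H,He,Be,B,C} — only Li is left for (r2,c6).
row 4 has {H,He,Li,Be,C}; column 3 has {H,He,Li,Be,C} — only B is left for (r4,c3).

H B He Be Li C / B He Be H C Li / He C Li B Be H / C H B Li He Be / Li Be H C B He / Be Li C He H B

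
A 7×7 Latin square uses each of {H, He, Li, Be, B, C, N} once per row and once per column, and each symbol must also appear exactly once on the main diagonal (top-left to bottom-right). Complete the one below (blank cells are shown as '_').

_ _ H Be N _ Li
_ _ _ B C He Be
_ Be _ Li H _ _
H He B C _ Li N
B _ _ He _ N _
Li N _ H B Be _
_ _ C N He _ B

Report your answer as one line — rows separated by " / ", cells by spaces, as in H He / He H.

He B H Be N C Li / N H Li B C He Be / C Be N Li H B He / H He B C Be Li N / B C Be He Li N H / Li N He H B Be C / Be Li C N He H B

(r1,c1) = He
(r2,c1) = N
(r2,c3) = Li
(r3,c1) = C
(r3,c3) = N
(r3,c6) = B
(r3,c7) = He
(r4,c5) = Be
(r5,c3) = Be
(r5,c5) = Li
(r6,c3) = He
(r6,c7) = C
(r7,c1) = Be
(r7,c6) = H
(r1,c6) = C
(r2,c2) = H
(r5,c2) = C
(r5,c7) = H
(r7,c2) = Li
(r1,c2) = B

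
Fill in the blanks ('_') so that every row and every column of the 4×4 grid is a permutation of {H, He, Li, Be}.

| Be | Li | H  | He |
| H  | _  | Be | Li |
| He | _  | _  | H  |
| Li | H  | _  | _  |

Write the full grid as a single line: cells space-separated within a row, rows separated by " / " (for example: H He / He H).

Be Li H He / H He Be Li / He Be Li H / Li H He Be

row 2 has {H,Li,Be}; column 2 has {H,Li} — only He is left for (r2,c2).
row 3 has {H,He}; column 2 has {H,He,Li} — only Be is left for (r3,c2).
row 3 has {H,He,Be}; column 3 has {H,Be} — only Li is left for (r3,c3).
row 4 has {H,Li}; column 3 has {H,Li,Be} — only He is left for (r4,c3).
row 4 has {H,He,Li}; column 4 has {H,He,Li} — only Be is left for (r4,c4).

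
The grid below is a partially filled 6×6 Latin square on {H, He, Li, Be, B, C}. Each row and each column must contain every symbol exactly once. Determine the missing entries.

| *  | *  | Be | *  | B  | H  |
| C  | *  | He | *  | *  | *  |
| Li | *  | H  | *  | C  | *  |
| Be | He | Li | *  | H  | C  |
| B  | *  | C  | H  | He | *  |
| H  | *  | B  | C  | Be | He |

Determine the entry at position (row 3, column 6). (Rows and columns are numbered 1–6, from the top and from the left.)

Be

Cell (r1,c1): row 1 has {H,Be,B}; column 1 has {H,Li,Be,B,C} → He.
Cell (r1,c4): row 1 has {H,He,Be,B}; column 4 has {H,C} → Li.
Cell (r2,c5): row 2 has {He,C}; column 5 has {H,He,Be,B,C} → Li.
Cell (r4,c4): row 4 has {H,He,Li,Be,C}; column 4 has {H,Li,C} → B.
Cell (r6,c2): row 6 has {H,He,Be,B,C}; column 2 has {He} → Li.
Cell (r1,c2): row 1 has {H,He,Li,Be,B}; column 2 has {He,Li} → C.
Cell (r2,c4): row 2 has {He,Li,C}; column 4 has {H,Li,B,C} → Be.
Cell (r2,c6): row 2 has {He,Li,Be,C}; column 6 has {H,He,C} → B.
Cell (r3,c4): row 3 has {H,Li,C}; column 4 has {H,Li,Be,B,C} → He.
Cell (r3,c6): row 3 has {H,He,Li,C}; column 6 has {H,He,B,C} → Be.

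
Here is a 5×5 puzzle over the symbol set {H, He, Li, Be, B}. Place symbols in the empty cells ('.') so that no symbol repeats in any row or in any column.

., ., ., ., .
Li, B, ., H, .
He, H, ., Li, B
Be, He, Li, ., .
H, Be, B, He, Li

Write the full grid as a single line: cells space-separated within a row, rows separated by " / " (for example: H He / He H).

B Li H Be He / Li B He H Be / He H Be Li B / Be He Li B H / H Be B He Li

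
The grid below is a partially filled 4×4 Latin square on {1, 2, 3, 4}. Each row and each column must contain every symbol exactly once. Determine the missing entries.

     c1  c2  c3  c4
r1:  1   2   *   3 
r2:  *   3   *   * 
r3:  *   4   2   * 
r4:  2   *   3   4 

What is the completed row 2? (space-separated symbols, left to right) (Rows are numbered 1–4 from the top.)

(r1,c3) = 4
(r2,c1) = 4
(r2,c3) = 1
(r2,c4) = 2

4 3 1 2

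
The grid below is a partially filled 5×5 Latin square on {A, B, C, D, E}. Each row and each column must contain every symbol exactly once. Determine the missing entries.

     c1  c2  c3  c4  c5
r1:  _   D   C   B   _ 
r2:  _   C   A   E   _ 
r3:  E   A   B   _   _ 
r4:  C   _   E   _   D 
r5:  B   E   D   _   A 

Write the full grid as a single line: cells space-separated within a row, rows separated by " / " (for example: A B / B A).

A D C B E / D C A E B / E A B D C / C B E A D / B E D C A

(r1,c1): row 1 has {B,C,D}; column 1 has {B,C,E}, so it must be A.
(r1,c5): row 1 has {A,B,C,D}; column 5 has {A,D}, so it must be E.
(r2,c1): row 2 has {A,C,E}; column 1 has {A,B,C,E}, so it must be D.
(r2,c5): row 2 has {A,C,D,E}; column 5 has {A,D,E}, so it must be B.
(r3,c5): row 3 has {A,B,E}; column 5 has {A,B,D,E}, so it must be C.
(r4,c2): row 4 has {C,D,E}; column 2 has {A,C,D,E}, so it must be B.
(r4,c4): row 4 has {B,C,D,E}; column 4 has {B,E}, so it must be A.
(r5,c4): row 5 has {A,B,D,E}; column 4 has {A,B,E}, so it must be C.
(r3,c4): row 3 has {A,B,C,E}; column 4 has {A,B,C,E}, so it must be D.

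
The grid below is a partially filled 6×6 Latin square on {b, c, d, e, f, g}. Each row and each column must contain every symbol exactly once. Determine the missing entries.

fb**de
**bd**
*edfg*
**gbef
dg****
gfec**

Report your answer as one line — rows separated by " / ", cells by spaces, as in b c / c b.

f b c g d e / e c b d f g / b e d f g c / c d g b e f / d g f e c b / g f e c b d

(r1,c3) = c
(r1,c4) = g
(r2,c2) = c
(r2,c5) = f
(r2,c6) = g
(r4,c1) = c
(r4,c2) = d
(r5,c3) = f
(r5,c4) = e
(r6,c5) = b
(r6,c6) = d
(r2,c1) = e
(r3,c1) = b
(r3,c6) = c
(r5,c5) = c
(r5,c6) = b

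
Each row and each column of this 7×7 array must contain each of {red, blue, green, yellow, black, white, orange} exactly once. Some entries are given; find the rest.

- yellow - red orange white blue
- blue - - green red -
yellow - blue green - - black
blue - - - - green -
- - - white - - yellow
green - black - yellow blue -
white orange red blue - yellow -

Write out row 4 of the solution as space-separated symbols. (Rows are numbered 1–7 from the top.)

blue black white yellow red green orange

At row 1, column 1: row 1 has {red,blue,yellow,white,orange}; column 1 has {blue,green,yellow,white}; that leaves black.
At row 1, column 3: row 1 has {red,blue,yellow,black,white,orange}; column 3 has {red,blue,black}; that leaves green.
At row 2, column 1: row 2 has {red,blue,green}; column 1 has {blue,green,yellow,black,white}; that leaves orange.
At row 2, column 7: row 2 has {red,blue,green,orange}; column 7 has {blue,yellow,black}; that leaves white.
At row 3, column 6: row 3 has {blue,green,yellow,black}; column 6 has {red,blue,green,yellow,white}; that leaves orange.
At row 5, column 1: row 5 has {yellow,white}; column 1 has {blue,green,yellow,black,white,orange}; that leaves red.
At row 5, column 3: row 5 has {red,yellow,white}; column 3 has {red,blue,green,black}; that leaves orange.
At row 5, column 6: row 5 has {red,yellow,white,orange}; column 6 has {red,blue,green,yellow,white,orange}; that leaves black.
At row 6, column 4: row 6 has {blue,green,yellow,black}; column 4 has {red,blue,green,white}; that leaves orange.
At row 6, column 7: row 6 has {blue,green,yellow,black,orange}; column 7 has {blue,yellow,black,white}; that leaves red.
At row 7, column 5: row 7 has {red,blue,yellow,white,orange}; column 5 has {green,yellow,orange}; that leaves black.
At row 7, column 7: row 7 has {red,blue,yellow,black,white,orange}; column 7 has {red,blue,yellow,black,white}; that leaves green.
At row 2, column 3: row 2 has {red,blue,green,white,orange}; column 3 has {red,blue,green,black,orange}; that leaves yellow.
At row 2, column 4: row 2 has {red,blue,green,yellow,white,orange}; column 4 has {red,blue,green,white,orange}; that leaves black.
At row 4, column 3: row 4 has {blue,green}; column 3 has {red,blue,green,yellow,black,orange}; that leaves white.
At row 4, column 4: row 4 has {blue,green,white}; column 4 has {red,blue,green,black,white,orange}; that leaves yellow.
At row 4, column 5: row 4 has {blue,green,yellow,white}; column 5 has {green,yellow,black,orange}; that leaves red.
At row 4, column 7: row 4 has {red,blue,green,yellow,white}; column 7 has {red,blue,green,yellow,black,white}; that leaves orange.
At row 5, column 2: row 5 has {red,yellow,black,white,orange}; column 2 has {blue,yellow,orange}; that leaves green.
At row 5, column 5: row 5 has {red,green,yellow,black,white,orange}; column 5 has {red,green,yellow,black,orange}; that leaves blue.
At row 6, column 2: row 6 has {red,blue,green,yellow,black,orange}; column 2 has {blue,green,yellow,orange}; that leaves white.
At row 3, column 2: row 3 has {blue,green,yellow,black,orange}; column 2 has {blue,green,yellow,white,orange}; that leaves red.
At row 3, column 5: row 3 has {red,blue,green,yellow,black,orange}; column 5 has {red,blue,green,yellow,black,orange}; that leaves white.
At row 4, column 2: row 4 has {red,blue,green,yellow,white,orange}; column 2 has {red,blue,green,yellow,white,orange}; that leaves black.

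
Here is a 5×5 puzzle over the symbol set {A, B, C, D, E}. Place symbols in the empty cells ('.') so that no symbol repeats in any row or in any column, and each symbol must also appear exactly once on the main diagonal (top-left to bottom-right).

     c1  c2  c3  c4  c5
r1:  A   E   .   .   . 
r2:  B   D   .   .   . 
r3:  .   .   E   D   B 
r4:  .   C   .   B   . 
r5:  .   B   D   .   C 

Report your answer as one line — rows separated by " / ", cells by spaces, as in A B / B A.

A E B C D / B D C E A / C A E D B / D C A B E / E B D A C

(r1,c4) = C
(r1,c5) = D
(r3,c1) = C
(r3,c2) = A
(r4,c3) = A
(r4,c5) = E
(r5,c1) = E
(r5,c4) = A
(r1,c3) = B
(r2,c3) = C
(r2,c4) = E
(r2,c5) = A
(r4,c1) = D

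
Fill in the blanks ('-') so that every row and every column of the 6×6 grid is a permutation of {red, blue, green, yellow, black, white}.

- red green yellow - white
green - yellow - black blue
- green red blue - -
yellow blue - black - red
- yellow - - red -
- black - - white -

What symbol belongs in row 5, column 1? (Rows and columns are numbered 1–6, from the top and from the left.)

(r1,c5): row 1 has {red,green,yellow,white}; column 5 has {red,black,white}, so it must be blue.
(r2,c2): row 2 has {blue,green,yellow,black}; column 2 has {red,blue,green,yellow,black}, so it must be white.
(r2,c4): row 2 has {blue,green,yellow,black,white}; column 4 has {blue,yellow,black}, so it must be red.
(r3,c5): row 3 has {red,blue,green}; column 5 has {red,blue,black,white}, so it must be yellow.
(r3,c6): row 3 has {red,blue,green,yellow}; column 6 has {red,blue,white}, so it must be black.
(r4,c3): row 4 has {red,blue,yellow,black}; column 3 has {red,green,yellow}, so it must be white.
(r4,c5): row 4 has {red,blue,yellow,black,white}; column 5 has {red,blue,yellow,black,white}, so it must be green.
(r5,c6): row 5 has {red,yellow}; column 6 has {red,blue,black,white}, so it must be green.
(r6,c3): row 6 has {black,white}; column 3 has {red,green,yellow,white}, so it must be blue.
(r6,c4): row 6 has {blue,black,white}; column 4 has {red,blue,yellow,black}, so it must be green.
(r6,c6): row 6 has {blue,green,black,white}; column 6 has {red,blue,green,black,white}, so it must be yellow.
(r1,c1): row 1 has {red,blue,green,yellow,white}; column 1 has {green,yellow}, so it must be black.
(r3,c1): row 3 has {red,blue,green,yellow,black}; column 1 has {green,yellow,black}, so it must be white.
(r5,c1): row 5 has {red,green,yellow}; column 1 has {green,yellow,black,white}, so it must be blue.

blue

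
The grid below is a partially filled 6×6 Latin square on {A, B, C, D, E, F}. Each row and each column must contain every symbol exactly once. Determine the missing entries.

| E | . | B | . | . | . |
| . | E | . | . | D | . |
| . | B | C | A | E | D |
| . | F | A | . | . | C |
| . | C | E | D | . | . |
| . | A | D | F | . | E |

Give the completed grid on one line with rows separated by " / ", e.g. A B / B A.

E D B C A F / C E F B D A / F B C A E D / D F A E B C / A C E D F B / B A D F C E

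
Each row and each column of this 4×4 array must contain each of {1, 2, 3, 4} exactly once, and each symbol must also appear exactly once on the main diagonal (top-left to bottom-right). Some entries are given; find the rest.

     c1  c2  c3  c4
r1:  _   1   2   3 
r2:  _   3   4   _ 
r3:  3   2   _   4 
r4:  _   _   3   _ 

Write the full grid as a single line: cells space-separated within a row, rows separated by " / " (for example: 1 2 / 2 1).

4 1 2 3 / 2 3 4 1 / 3 2 1 4 / 1 4 3 2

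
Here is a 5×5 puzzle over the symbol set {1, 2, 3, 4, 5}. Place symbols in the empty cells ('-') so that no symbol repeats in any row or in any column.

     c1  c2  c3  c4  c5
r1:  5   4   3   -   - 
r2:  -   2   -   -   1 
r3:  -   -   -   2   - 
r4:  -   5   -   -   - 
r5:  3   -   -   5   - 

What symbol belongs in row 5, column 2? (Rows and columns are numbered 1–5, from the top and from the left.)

1

(r1,c4) = 1
(r1,c5) = 2
(r2,c1) = 4
(r2,c3) = 5
(r2,c4) = 3
(r3,c1) = 1
(r3,c2) = 3
(r3,c3) = 4
(r3,c5) = 5
(r4,c1) = 2
(r4,c3) = 1
(r4,c4) = 4
(r4,c5) = 3
(r5,c2) = 1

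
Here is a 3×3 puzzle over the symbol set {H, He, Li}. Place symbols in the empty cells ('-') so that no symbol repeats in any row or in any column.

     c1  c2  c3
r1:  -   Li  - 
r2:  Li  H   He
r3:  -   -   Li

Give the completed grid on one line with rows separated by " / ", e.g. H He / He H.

row 1 has {Li}; column 3 has {He,Li} — only H is left for (r1,c3).
row 3 has {Li}; column 2 has {H,Li} — only He is left for (r3,c2).
row 1 has {H,Li}; column 1 has {Li} — only He is left for (r1,c1).
row 3 has {He,Li}; column 1 has {He,Li} — only H is left for (r3,c1).

He Li H / Li H He / H He Li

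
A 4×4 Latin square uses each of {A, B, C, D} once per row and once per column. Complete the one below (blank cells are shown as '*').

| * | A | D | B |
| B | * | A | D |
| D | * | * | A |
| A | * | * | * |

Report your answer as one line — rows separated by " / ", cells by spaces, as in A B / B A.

C A D B / B C A D / D B C A / A D B C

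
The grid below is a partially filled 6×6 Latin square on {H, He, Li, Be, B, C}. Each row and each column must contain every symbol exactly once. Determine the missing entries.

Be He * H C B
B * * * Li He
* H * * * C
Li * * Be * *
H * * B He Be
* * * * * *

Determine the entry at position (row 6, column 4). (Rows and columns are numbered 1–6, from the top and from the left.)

He

Cell (r1,c3): row 1 has {H,He,Be,B,C}; column 3 is empty so far → Li.
Cell (r2,c4): row 2 has {He,Li,B}; column 4 has {H,Be,B} → C.
Cell (r3,c1): row 3 has {H,C}; column 1 has {H,Li,Be,B} → He.
Cell (r3,c4): row 3 has {H,He,C}; column 4 has {H,Be,B,C} → Li.
Cell (r4,c6): row 4 has {Li,Be}; column 6 has {He,Be,B,C} → H.
Cell (r5,c3): row 5 has {H,He,Be,B}; column 3 has {Li} → C.
Cell (r6,c1): row 6 is empty so far; column 1 has {H,He,Li,Be,B} → C.
Cell (r6,c4): row 6 has {C}; column 4 has {H,Li,Be,B,C} → He.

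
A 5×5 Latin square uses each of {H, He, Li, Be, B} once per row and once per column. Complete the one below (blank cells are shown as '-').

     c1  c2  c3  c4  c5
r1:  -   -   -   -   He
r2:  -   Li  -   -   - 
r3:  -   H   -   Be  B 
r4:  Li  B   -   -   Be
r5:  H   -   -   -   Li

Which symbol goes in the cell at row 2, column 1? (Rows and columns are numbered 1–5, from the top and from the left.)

Be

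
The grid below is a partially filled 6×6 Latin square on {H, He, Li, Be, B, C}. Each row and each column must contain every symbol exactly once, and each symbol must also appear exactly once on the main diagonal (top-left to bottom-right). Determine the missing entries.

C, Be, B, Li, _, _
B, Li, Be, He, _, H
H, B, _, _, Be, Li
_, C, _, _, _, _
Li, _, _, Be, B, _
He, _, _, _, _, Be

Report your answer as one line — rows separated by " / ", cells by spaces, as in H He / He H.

(r1,c6) = He
(r2,c5) = C
(r3,c3) = He
(r3,c4) = C
(r4,c1) = Be
(r4,c4) = H
(r4,c6) = B
(r5,c6) = C
(r6,c2) = H
(r6,c4) = B
(r6,c5) = Li
(r1,c5) = H
(r4,c3) = Li
(r4,c5) = He
(r5,c2) = He
(r5,c3) = H
(r6,c3) = C

C Be B Li H He / B Li Be He C H / H B He C Be Li / Be C Li H He B / Li He H Be B C / He H C B Li Be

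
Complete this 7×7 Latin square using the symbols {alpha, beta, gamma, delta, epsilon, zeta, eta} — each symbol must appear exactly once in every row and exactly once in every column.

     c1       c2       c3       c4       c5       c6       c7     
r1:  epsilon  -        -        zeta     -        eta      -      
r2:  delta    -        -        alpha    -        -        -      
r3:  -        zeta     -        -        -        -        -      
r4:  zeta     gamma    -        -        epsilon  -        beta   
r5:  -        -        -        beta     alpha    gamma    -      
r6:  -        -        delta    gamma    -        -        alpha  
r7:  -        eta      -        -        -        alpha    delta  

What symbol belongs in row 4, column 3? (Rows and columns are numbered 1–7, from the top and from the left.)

alpha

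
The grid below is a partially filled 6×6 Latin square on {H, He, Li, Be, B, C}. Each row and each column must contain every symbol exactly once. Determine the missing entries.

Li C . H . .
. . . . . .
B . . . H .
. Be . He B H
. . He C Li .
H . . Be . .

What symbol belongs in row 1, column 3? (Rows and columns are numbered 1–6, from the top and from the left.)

B

(r3,c4) = Li
(r4,c1) = C
(r4,c3) = Li
(r5,c1) = Be
(r5,c6) = B
(r2,c1) = He
(r2,c4) = B
(r3,c2) = He
(r5,c2) = H
(r2,c2) = Li
(r6,c2) = B
(r6,c3) = C
(r6,c5) = He
(r6,c6) = Li
(r1,c5) = Be
(r1,c6) = He
(r2,c5) = C
(r2,c6) = Be
(r3,c3) = Be
(r3,c6) = C
(r1,c3) = B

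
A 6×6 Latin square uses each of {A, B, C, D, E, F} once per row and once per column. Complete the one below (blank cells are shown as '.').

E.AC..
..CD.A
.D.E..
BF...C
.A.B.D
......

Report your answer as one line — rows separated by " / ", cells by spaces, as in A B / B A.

E B A C D F / F E C D B A / A D F E C B / B F D A E C / C A E B F D / D C B F A E

(r1,c2): row 1 has {A,C,E}; column 2 has {A,D,F}, so it must be B.
(r1,c6): row 1 has {A,B,C,E}; column 6 has {A,C,D}, so it must be F.
(r2,c1): row 2 has {A,C,D}; column 1 has {B,E}, so it must be F.
(r2,c2): row 2 has {A,C,D,F}; column 2 has {A,B,D,F}, so it must be E.
(r2,c5): row 2 has {A,C,D,E,F}; column 5 is empty so far, so it must be B.
(r3,c6): row 3 has {D,E}; column 6 has {A,C,D,F}, so it must be B.
(r4,c4): row 4 has {B,C,F}; column 4 has {B,C,D,E}, so it must be A.
(r5,c1): row 5 has {A,B,D}; column 1 has {B,E,F}, so it must be C.
(r6,c2): row 6 is empty so far; column 2 has {A,B,D,E,F}, so it must be C.
(r6,c4): row 6 has {C}; column 4 has {A,B,C,D,E}, so it must be F.
(r6,c6): row 6 has {C,F}; column 6 has {A,B,C,D,F}, so it must be E.
(r1,c5): row 1 has {A,B,C,E,F}; column 5 has {B}, so it must be D.
(r3,c1): row 3 has {B,D,E}; column 1 has {B,C,E,F}, so it must be A.
(r3,c3): row 3 has {A,B,D,E}; column 3 has {A,C}, so it must be F.
(r3,c5): row 3 has {A,B,D,E,F}; column 5 has {B,D}, so it must be C.
(r4,c5): row 4 has {A,B,C,F}; column 5 has {B,C,D}, so it must be E.
(r5,c3): row 5 has {A,B,C,D}; column 3 has {A,C,F}, so it must be E.
(r5,c5): row 5 has {A,B,C,D,E}; column 5 has {B,C,D,E}, so it must be F.
(r6,c1): row 6 has {C,E,F}; column 1 has {A,B,C,E,F}, so it must be D.
(r6,c3): row 6 has {C,D,E,F}; column 3 has {A,C,E,F}, so it must be B.
(r6,c5): row 6 has {B,C,D,E,F}; column 5 has {B,C,D,E,F}, so it must be A.
(r4,c3): row 4 has {A,B,C,E,F}; column 3 has {A,B,C,E,F}, so it must be D.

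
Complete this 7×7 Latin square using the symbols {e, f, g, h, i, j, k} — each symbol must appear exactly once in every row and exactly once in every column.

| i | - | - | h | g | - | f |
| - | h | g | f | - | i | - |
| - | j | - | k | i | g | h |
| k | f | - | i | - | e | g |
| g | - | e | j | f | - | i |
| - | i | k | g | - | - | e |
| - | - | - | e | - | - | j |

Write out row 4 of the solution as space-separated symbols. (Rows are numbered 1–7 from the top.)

(r1,c3) = j
(r1,c6) = k
(r2,c7) = k
(r3,c3) = f
(r4,c3) = h
(r4,c5) = j

k f h i j e g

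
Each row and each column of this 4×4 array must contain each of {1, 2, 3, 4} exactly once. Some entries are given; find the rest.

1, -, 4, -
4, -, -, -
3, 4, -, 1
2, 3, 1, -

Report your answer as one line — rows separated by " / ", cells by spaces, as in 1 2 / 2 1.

1 2 4 3 / 4 1 3 2 / 3 4 2 1 / 2 3 1 4

Cell (r1,c2): row 1 has {1,4}; column 2 has {3,4} → 2.
Cell (r1,c4): row 1 has {1,2,4}; column 4 has {1} → 3.
Cell (r2,c2): row 2 has {4}; column 2 has {2,3,4} → 1.
Cell (r2,c4): row 2 has {1,4}; column 4 has {1,3} → 2.
Cell (r3,c3): row 3 has {1,3,4}; column 3 has {1,4} → 2.
Cell (r4,c4): row 4 has {1,2,3}; column 4 has {1,2,3} → 4.
Cell (r2,c3): row 2 has {1,2,4}; column 3 has {1,2,4} → 3.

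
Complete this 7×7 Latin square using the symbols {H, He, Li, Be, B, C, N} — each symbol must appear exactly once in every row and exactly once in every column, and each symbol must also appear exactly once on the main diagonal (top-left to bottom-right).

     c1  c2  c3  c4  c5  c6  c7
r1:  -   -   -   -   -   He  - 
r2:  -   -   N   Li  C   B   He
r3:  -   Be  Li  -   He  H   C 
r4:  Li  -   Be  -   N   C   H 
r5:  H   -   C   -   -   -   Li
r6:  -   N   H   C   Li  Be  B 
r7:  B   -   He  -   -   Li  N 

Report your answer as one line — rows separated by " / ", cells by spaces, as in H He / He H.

(r1,c1): row 1 has {He}; column 1 has {H,Li,B}; the diagonal has {Li,Be,N}, so it must be C.
(r1,c3): row 1 has {He,C}; column 3 has {H,He,Li,Be,C,N}, so it must be B.
(r1,c7): row 1 has {He,B,C}; column 7 has {H,He,Li,B,C,N}, so it must be Be.
(r2,c1): row 2 has {He,Li,B,C,N}; column 1 has {H,Li,B,C}, so it must be Be.
(r2,c2): row 2 has {He,Li,Be,B,C,N}; column 2 has {Be,N}; the diagonal has {Li,Be,C,N}, so it must be H.
(r3,c1): row 3 has {H,He,Li,Be,C}; column 1 has {H,Li,Be,B,C}, so it must be N.
(r3,c4): row 3 has {H,He,Li,Be,C,N}; column 4 has {Li,C}, so it must be B.
(r4,c4): row 4 has {H,Li,Be,C,N}; column 4 has {Li,B,C}; the diagonal has {H,Li,Be,C,N}, so it must be He.
(r5,c5): row 5 has {H,Li,C}; column 5 has {He,Li,C,N}; the diagonal has {H,He,Li,Be,C,N}, so it must be B.
(r5,c6): row 5 has {H,Li,B,C}; column 6 has {H,He,Li,Be,B,C}, so it must be N.
(r6,c1): row 6 has {H,Li,Be,B,C,N}; column 1 has {H,Li,Be,B,C,N}, so it must be He.
(r7,c2): row 7 has {He,Li,B,N}; column 2 has {H,Be,N}, so it must be C.
(r1,c2): row 1 has {He,Be,B,C}; column 2 has {H,Be,C,N}, so it must be Li.
(r1,c5): row 1 has {He,Li,Be,B,C}; column 5 has {He,Li,B,C,N}, so it must be H.
(r4,c2): row 4 has {H,He,Li,Be,C,N}; column 2 has {H,Li,Be,C,N}, so it must be B.
(r5,c2): row 5 has {H,Li,B,C,N}; column 2 has {H,Li,Be,B,C,N}, so it must be He.
(r5,c4): row 5 has {H,He,Li,B,C,N}; column 4 has {He,Li,B,C}, so it must be Be.
(r7,c4): row 7 has {He,Li,B,C,N}; column 4 has {He,Li,Be,B,C}, so it must be H.
(r7,c5): row 7 has {H,He,Li,B,C,N}; column 5 has {H,He,Li,B,C,N}, so it must be Be.
(r1,c4): row 1 has {H,He,Li,Be,B,C}; column 4 has {H,He,Li,Be,B,C}, so it must be N.

C Li B N H He Be / Be H N Li C B He / N Be Li B He H C / Li B Be He N C H / H He C Be B N Li / He N H C Li Be B / B C He H Be Li N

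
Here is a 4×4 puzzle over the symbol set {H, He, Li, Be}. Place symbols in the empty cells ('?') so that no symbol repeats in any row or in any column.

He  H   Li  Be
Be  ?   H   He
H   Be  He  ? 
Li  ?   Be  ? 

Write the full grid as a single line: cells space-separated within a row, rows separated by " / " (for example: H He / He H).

At row 2, column 2: row 2 has {H,He,Be}; column 2 has {H,Be}; that leaves Li.
At row 3, column 4: row 3 has {H,He,Be}; column 4 has {He,Be}; that leaves Li.
At row 4, column 2: row 4 has {Li,Be}; column 2 has {H,Li,Be}; that leaves He.
At row 4, column 4: row 4 has {He,Li,Be}; column 4 has {He,Li,Be}; that leaves H.

He H Li Be / Be Li H He / H Be He Li / Li He Be H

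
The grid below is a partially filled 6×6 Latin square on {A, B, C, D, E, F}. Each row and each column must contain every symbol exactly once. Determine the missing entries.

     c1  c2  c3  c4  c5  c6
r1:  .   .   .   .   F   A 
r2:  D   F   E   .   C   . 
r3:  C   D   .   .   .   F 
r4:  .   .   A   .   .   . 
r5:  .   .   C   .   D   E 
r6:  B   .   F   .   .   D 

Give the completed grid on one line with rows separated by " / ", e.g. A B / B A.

E C D B F A / D F E A C B / C D B E A F / F E A D B C / A B C F D E / B A F C E D

(r1,c1): row 1 has {A,F}; column 1 has {B,C,D}, so it must be E.
(r2,c6): row 2 has {C,D,E,F}; column 6 has {A,D,E,F}, so it must be B.
(r3,c3): row 3 has {C,D,F}; column 3 has {A,C,E,F}, so it must be B.
(r4,c1): row 4 has {A}; column 1 has {B,C,D,E}, so it must be F.
(r4,c6): row 4 has {A,F}; column 6 has {A,B,D,E,F}, so it must be C.
(r5,c1): row 5 has {C,D,E}; column 1 has {B,C,D,E,F}, so it must be A.
(r5,c2): row 5 has {A,C,D,E}; column 2 has {D,F}, so it must be B.
(r5,c4): row 5 has {A,B,C,D,E}; column 4 is empty so far, so it must be F.
(r1,c2): row 1 has {A,E,F}; column 2 has {B,D,F}, so it must be C.
(r1,c3): row 1 has {A,C,E,F}; column 3 has {A,B,C,E,F}, so it must be D.
(r1,c4): row 1 has {A,C,D,E,F}; column 4 has {F}, so it must be B.
(r2,c4): row 2 has {B,C,D,E,F}; column 4 has {B,F}, so it must be A.
(r3,c4): row 3 has {B,C,D,F}; column 4 has {A,B,F}, so it must be E.
(r3,c5): row 3 has {B,C,D,E,F}; column 5 has {C,D,F}, so it must be A.
(r4,c2): row 4 has {A,C,F}; column 2 has {B,C,D,F}, so it must be E.
(r4,c4): row 4 has {A,C,E,F}; column 4 has {A,B,E,F}, so it must be D.
(r4,c5): row 4 has {A,C,D,E,F}; column 5 has {A,C,D,F}, so it must be B.
(r6,c2): row 6 has {B,D,F}; column 2 has {B,C,D,E,F}, so it must be A.
(r6,c4): row 6 has {A,B,D,F}; column 4 has {A,B,D,E,F}, so it must be C.
(r6,c5): row 6 has {A,B,C,D,F}; column 5 has {A,B,C,D,F}, so it must be E.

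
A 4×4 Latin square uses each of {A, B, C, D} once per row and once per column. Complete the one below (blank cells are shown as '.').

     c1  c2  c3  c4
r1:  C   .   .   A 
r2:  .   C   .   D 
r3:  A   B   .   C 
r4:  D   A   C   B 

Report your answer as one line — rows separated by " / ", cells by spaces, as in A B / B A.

(r1,c2) = D
(r1,c3) = B
(r2,c1) = B
(r2,c3) = A
(r3,c3) = D

C D B A / B C A D / A B D C / D A C B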